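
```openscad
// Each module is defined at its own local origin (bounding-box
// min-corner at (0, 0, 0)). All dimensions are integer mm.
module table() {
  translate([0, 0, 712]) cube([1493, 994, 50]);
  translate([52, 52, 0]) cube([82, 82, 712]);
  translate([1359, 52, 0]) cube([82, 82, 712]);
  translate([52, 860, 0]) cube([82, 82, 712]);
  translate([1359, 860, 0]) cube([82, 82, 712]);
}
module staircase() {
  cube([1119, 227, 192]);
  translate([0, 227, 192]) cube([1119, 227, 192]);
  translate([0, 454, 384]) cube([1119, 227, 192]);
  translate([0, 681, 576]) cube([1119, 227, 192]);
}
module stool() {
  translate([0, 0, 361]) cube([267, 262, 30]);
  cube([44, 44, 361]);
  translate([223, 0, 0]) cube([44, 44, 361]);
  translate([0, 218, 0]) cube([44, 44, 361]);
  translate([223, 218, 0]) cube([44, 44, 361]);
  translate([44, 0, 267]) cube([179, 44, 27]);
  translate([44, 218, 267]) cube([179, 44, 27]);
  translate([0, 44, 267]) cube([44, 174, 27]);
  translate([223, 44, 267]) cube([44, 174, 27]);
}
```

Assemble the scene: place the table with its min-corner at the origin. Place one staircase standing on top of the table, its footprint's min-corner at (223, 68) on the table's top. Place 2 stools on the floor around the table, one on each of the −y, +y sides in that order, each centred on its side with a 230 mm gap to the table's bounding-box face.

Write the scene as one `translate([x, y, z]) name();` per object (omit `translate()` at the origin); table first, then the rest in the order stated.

table();
translate([223, 68, 762]) staircase();
translate([613, -492, 0]) stool();
translate([613, 1224, 0]) stool();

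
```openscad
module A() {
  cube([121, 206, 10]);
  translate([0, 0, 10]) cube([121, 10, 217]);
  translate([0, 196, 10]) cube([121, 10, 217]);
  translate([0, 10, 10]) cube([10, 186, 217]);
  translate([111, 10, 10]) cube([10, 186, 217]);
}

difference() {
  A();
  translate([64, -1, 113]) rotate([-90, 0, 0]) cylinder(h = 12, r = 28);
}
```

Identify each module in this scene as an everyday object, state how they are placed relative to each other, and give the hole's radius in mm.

A is an open box. The open box has a circular hole through its front wall. The hole's radius is 28 mm.

The subtracted cylinder has r = 28 mm.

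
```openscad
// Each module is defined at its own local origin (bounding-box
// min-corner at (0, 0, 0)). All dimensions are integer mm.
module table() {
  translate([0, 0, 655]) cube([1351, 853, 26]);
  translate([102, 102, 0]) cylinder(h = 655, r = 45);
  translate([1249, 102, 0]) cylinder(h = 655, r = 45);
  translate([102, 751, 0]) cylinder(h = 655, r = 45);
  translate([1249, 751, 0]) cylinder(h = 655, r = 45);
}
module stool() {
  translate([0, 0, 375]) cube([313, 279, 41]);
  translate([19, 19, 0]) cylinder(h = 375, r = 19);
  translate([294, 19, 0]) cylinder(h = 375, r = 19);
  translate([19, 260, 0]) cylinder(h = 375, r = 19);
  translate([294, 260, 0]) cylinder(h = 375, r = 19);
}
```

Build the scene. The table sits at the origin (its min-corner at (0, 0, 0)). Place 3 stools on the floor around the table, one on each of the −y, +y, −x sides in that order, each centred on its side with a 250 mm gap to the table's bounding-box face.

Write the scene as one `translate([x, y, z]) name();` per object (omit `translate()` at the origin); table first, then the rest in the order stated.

table();
translate([519, -529, 0]) stool();
translate([519, 1103, 0]) stool();
translate([-563, 287, 0]) stool();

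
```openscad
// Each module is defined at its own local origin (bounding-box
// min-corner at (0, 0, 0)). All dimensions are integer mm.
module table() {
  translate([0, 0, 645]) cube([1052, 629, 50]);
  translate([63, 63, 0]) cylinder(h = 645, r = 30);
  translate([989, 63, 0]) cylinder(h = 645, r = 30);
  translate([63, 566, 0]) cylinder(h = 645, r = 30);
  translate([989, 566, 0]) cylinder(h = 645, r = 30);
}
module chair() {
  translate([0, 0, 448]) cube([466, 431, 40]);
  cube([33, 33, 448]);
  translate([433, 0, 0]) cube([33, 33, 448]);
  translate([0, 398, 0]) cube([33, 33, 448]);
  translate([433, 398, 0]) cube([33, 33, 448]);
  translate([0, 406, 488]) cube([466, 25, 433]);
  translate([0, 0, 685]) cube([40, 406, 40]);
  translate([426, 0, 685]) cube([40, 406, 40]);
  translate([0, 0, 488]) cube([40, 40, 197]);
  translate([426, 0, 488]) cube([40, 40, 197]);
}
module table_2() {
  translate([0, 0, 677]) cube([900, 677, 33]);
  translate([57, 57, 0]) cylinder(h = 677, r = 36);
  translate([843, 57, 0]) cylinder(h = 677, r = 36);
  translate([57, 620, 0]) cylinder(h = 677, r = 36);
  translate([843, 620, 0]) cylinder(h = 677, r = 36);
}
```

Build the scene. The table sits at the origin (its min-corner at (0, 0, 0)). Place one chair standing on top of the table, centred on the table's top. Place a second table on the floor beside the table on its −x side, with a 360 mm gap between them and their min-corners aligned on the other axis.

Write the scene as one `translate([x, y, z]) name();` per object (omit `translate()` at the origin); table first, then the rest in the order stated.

table();
translate([293, 99, 695]) chair();
translate([-1260, 0, 0]) table_2();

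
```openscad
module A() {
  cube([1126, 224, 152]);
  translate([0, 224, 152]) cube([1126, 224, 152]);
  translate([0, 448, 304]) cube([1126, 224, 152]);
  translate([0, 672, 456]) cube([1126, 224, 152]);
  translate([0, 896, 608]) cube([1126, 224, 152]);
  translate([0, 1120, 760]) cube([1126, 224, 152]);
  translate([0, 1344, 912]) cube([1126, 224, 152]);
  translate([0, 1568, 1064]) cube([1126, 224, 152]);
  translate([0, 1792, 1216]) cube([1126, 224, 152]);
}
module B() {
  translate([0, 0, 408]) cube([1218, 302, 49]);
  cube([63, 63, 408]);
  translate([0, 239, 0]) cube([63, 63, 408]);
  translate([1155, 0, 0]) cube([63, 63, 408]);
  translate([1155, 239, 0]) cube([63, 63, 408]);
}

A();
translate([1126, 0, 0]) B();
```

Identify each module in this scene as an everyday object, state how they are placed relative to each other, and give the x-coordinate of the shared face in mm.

A is a staircase. B is a bench. The bench is against the staircase's +x side, with their −y faces flush. The x-coordinate of the shared face is 1126 mm.

The staircase's +x face and the bench's −x face are both at x = 1126 mm.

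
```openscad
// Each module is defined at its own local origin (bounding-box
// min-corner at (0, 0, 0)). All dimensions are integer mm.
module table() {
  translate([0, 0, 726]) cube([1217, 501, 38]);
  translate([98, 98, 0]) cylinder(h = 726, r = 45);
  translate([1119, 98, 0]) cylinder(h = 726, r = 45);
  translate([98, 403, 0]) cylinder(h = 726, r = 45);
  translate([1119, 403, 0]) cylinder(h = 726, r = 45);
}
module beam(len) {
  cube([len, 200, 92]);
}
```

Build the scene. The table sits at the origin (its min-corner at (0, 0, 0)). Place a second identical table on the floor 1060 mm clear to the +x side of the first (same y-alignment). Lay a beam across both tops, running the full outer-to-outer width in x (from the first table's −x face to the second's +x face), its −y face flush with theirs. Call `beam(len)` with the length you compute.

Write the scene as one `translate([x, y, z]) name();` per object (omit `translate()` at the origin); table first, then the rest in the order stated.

table();
translate([2277, 0, 0]) table();
translate([0, 0, 764]) beam(3494);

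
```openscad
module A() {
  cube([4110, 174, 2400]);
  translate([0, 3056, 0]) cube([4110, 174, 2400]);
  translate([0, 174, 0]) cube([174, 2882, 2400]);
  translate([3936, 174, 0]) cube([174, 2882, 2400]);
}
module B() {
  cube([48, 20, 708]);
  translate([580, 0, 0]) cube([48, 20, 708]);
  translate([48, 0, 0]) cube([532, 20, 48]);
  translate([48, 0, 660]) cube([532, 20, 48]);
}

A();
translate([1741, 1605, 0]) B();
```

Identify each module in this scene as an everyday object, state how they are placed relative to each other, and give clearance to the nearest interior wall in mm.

A is a house frame. B is a picture frame. The picture frame sits inside the house frame, centred. The clearance to the nearest interior wall is 1431 mm.

Clearances: x = 1567, y = 1431; minimum 1431 mm.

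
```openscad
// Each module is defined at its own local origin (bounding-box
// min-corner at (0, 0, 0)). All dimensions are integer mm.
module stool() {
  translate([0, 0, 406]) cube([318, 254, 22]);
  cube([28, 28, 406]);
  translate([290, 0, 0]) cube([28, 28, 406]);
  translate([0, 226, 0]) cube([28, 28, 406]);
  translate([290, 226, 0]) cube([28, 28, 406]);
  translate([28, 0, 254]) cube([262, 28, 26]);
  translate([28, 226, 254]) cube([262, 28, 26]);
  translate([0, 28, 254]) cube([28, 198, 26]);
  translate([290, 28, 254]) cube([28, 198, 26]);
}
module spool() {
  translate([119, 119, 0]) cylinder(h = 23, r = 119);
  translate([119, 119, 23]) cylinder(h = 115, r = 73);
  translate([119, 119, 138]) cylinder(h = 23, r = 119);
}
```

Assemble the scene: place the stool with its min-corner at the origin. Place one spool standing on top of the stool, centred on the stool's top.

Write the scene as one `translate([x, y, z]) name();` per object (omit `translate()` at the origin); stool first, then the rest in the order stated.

stool();
translate([40, 8, 428]) spool();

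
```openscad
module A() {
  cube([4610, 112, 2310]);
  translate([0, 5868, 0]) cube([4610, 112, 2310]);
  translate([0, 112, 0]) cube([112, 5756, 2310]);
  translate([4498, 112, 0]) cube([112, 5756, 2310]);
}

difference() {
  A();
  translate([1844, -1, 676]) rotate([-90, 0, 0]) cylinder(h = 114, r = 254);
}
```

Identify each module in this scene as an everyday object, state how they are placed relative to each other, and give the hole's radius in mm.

A is a house frame. The house frame has a circular hole through its front wall. The hole's radius is 254 mm.

The subtracted cylinder has r = 254 mm.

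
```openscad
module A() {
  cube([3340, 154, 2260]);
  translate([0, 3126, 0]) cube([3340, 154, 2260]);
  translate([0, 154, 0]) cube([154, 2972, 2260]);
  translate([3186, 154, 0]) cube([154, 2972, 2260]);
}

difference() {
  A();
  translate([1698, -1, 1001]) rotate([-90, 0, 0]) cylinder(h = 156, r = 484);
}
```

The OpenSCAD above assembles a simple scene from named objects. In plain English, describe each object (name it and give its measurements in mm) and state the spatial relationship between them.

A is the wall frame of a small rectangular building: four walls, each 2260 mm tall and 154 mm thick, enclosing a footprint 3340 mm (x) by 3280 mm (y) outside-to-outside, with no floor or roof. The front and back walls (the −y and +y sides) span the full width; the two side walls fit between them.

The house frame has a circular hole of radius 484 mm through its front wall, centred at (x = 1698, z = 1001).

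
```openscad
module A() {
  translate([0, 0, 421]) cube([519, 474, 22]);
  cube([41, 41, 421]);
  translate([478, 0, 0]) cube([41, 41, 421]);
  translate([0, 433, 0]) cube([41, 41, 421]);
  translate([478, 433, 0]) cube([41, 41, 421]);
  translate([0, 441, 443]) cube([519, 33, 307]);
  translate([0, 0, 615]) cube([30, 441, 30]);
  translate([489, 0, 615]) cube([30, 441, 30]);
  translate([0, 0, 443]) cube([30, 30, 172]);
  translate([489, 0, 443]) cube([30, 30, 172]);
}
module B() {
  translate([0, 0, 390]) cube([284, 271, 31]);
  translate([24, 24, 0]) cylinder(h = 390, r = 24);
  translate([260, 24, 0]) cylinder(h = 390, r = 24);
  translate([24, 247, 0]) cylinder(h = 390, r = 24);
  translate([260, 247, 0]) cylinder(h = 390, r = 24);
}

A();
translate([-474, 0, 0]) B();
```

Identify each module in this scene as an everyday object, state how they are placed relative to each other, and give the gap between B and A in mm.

The stool's nearest face is 190 mm from the chair's −x face.

A is a chair. B is a stool. The stool is on the floor beside the chair on its −x side. The gap between the stool and the chair is 190 mm.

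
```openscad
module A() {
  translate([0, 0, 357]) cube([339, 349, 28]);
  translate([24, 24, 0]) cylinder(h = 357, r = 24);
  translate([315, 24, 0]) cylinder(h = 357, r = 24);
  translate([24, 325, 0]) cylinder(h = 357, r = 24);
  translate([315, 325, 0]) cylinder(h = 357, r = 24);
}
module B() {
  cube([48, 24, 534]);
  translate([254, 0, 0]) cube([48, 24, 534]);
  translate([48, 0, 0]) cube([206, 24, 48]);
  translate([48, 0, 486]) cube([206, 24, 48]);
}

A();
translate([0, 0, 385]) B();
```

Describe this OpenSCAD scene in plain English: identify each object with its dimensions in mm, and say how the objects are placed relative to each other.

A is a four-legged stool. The seat is 339×349 mm, 28 mm thick, top at z = 385 mm. It stands on four round legs, each 48 mm in diameter, from z = 0 to the seat underside, each leg's axis is inset half a diameter from the nearest pair of seat edges (so the leg's bounding box is flush with the corner).

B is a rectangular picture frame lying in the x–z plane (depth along y). The opening is 206 mm wide (x) by 438 mm tall (z), surrounded by a border 48 mm wide on all four sides. The frame is 24 mm deep and is made of two full-height vertical stiles with two horizontal rails fitted between them.

The picture frame is on top of the stool.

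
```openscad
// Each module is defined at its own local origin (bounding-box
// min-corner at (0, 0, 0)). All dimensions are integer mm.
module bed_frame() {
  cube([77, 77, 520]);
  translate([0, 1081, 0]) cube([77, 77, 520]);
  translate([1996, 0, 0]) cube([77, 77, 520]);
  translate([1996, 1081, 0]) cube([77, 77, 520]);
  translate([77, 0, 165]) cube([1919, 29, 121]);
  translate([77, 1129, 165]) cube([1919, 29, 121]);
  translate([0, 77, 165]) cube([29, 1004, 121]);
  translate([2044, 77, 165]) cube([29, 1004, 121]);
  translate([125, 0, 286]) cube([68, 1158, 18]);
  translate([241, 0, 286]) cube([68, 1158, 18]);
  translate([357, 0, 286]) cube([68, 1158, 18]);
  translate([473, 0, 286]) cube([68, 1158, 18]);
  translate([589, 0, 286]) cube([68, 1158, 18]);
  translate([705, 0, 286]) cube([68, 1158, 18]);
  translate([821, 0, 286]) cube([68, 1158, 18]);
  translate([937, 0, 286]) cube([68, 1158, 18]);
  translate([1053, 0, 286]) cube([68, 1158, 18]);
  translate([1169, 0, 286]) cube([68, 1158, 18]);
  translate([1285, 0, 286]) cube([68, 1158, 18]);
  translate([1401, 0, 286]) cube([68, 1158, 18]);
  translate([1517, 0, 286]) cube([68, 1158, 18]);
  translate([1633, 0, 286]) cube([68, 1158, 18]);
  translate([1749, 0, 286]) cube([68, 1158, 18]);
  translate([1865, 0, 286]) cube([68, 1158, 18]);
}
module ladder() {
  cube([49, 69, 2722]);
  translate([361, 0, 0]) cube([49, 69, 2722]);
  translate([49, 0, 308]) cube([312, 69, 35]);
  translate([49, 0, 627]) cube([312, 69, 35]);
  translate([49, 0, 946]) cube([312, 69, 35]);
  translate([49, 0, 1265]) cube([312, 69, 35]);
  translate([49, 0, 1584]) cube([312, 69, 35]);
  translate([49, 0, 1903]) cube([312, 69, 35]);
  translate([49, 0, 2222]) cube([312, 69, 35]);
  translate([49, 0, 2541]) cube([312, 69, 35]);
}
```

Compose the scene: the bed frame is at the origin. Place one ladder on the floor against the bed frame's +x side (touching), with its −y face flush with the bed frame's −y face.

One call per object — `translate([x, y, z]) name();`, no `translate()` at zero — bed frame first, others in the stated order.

bed_frame();
translate([2073, 0, 0]) ladder();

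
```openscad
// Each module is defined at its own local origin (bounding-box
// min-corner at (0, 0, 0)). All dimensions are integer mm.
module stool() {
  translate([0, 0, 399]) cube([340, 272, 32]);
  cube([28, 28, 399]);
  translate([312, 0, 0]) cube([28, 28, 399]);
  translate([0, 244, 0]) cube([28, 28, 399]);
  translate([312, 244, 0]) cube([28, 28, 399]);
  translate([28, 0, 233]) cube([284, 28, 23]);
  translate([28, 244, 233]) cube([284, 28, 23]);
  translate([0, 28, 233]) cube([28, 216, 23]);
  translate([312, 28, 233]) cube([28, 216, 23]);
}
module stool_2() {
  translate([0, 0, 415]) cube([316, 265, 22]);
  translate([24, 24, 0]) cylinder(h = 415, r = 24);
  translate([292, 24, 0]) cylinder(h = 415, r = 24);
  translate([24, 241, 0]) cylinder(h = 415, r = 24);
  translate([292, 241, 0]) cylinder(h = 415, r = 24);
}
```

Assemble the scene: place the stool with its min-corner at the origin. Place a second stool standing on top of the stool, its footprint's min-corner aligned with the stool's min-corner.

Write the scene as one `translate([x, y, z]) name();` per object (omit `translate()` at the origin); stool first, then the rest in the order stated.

stool();
translate([0, 0, 431]) stool_2();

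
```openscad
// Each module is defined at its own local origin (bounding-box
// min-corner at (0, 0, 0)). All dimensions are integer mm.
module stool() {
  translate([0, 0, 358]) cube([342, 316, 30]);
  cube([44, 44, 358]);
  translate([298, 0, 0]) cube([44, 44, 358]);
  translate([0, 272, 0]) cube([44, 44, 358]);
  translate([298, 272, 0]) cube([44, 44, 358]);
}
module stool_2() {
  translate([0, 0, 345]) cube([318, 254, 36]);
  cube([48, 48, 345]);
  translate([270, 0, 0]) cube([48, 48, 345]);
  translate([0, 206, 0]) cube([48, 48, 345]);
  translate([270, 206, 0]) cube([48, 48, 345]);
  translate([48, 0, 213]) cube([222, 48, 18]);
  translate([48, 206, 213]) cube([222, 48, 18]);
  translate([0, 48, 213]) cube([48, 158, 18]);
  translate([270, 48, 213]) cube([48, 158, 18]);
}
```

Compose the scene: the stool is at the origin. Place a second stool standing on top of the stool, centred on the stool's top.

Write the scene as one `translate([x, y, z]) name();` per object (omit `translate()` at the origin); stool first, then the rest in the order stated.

stool();
translate([12, 31, 388]) stool_2();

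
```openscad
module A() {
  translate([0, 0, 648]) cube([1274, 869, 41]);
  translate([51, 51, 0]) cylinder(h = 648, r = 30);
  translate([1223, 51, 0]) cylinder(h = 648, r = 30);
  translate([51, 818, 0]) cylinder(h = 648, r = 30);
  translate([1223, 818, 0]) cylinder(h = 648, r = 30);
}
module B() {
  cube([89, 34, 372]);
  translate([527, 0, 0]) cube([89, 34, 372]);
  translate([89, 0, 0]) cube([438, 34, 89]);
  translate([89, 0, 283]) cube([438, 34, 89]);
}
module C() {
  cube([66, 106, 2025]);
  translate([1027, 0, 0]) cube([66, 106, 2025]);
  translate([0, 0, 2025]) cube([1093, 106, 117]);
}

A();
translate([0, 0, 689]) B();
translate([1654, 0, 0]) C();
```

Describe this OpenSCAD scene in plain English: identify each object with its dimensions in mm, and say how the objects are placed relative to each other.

A is a table: top 1274 mm (x) × 869 mm (y), 41 mm thick, upper face at z = 689 mm, on four round legs of 60 mm diameter, each leg's bounding box inset 21 mm from the nearest pair of top edges, running from z = 0 to the bottom of the top.

B is a picture frame with a 438×194 mm rectangular opening (x by z) and a uniform 89 mm border on every side. Frame depth is 34 mm along y. It is built from two vertical stiles running the full outside height and two horizontal rails spanning the gap between the stiles.

C is a door frame. The clear opening is 961 mm wide and 2025 mm high. Two 66 mm wide jambs, 106 mm deep, stand either side of the opening from the floor to the top of the opening. A 117 mm thick head sits across the top of both jambs, spanning the full outside width of the frame.

The picture frame is on top of the table. The door frame is on the floor beside the table on its +x side.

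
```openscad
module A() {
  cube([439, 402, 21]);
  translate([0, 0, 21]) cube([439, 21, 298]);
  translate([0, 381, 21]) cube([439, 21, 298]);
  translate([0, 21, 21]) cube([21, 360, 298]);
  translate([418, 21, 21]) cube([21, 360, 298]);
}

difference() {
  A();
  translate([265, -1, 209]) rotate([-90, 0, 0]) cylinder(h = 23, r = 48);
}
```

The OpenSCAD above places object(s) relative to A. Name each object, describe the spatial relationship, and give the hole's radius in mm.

A is an open box. The open box has a circular hole through its front wall. The hole's radius is 48 mm.

The subtracted cylinder has r = 48 mm.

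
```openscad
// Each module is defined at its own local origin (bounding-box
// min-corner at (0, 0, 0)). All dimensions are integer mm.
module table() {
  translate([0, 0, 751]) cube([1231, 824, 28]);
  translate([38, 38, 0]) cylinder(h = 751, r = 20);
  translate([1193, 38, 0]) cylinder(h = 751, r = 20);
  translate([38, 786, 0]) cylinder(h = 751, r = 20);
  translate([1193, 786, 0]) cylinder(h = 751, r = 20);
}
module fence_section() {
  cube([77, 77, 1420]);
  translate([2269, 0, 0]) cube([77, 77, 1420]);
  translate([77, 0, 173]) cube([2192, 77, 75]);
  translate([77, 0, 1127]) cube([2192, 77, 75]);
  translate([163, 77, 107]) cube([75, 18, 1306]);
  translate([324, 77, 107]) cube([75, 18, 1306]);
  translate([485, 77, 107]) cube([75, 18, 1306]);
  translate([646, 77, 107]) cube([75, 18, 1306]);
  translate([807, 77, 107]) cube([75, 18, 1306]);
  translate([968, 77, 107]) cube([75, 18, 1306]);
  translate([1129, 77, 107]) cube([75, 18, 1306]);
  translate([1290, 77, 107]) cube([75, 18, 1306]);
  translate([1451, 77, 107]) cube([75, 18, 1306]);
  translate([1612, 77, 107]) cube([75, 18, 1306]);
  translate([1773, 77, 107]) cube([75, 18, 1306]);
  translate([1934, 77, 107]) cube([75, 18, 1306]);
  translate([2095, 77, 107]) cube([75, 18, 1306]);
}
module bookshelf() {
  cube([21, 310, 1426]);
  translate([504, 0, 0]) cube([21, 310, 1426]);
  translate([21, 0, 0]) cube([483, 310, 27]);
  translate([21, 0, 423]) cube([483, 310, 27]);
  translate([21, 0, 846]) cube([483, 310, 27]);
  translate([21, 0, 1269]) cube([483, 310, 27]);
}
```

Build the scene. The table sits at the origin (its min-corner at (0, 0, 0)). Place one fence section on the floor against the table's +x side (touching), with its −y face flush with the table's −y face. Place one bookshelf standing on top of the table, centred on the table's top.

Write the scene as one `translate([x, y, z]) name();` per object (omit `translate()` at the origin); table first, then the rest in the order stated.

table();
translate([1231, 0, 0]) fence_section();
translate([353, 257, 779]) bookshelf();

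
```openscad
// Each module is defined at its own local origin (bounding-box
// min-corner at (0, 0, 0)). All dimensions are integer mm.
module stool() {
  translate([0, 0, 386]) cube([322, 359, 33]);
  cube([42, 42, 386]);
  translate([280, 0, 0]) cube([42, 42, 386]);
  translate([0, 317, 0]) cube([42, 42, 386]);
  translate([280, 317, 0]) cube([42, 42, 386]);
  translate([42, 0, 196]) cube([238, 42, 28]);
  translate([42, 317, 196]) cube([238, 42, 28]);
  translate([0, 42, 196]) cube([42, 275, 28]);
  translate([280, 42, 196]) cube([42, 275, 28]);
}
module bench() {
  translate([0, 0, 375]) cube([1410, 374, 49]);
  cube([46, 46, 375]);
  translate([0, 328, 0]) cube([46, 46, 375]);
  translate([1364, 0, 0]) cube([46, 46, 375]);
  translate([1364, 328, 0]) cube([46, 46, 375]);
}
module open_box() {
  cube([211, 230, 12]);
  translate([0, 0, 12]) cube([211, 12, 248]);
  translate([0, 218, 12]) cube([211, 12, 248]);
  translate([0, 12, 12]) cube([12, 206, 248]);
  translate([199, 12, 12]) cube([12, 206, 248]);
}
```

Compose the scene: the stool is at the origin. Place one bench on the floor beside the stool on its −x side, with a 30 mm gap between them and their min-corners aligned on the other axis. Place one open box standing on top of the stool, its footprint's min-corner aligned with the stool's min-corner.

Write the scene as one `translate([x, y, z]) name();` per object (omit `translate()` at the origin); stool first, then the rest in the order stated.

stool();
translate([-1440, 0, 0]) bench();
translate([0, 0, 419]) open_box();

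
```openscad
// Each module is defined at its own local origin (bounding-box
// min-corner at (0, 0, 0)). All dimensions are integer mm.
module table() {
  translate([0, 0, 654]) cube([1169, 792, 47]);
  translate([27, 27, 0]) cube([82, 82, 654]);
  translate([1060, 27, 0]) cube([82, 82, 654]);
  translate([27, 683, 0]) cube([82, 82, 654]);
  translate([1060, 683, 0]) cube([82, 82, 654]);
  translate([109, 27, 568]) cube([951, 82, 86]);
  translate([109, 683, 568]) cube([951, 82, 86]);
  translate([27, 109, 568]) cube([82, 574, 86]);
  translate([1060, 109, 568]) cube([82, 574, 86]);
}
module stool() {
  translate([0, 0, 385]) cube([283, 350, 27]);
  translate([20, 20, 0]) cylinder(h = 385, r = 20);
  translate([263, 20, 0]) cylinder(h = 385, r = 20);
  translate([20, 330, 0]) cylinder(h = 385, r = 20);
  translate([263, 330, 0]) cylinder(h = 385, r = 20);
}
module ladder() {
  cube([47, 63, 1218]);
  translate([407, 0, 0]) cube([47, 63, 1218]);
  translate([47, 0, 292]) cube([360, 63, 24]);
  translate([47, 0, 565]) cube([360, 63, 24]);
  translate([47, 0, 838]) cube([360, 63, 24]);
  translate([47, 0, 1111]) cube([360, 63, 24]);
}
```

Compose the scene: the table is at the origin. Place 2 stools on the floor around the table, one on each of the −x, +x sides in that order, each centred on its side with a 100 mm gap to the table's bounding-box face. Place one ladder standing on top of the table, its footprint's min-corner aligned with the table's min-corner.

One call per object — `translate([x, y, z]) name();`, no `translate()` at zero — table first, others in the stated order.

table();
translate([-383, 221, 0]) stool();
translate([1269, 221, 0]) stool();
translate([0, 0, 701]) ladder();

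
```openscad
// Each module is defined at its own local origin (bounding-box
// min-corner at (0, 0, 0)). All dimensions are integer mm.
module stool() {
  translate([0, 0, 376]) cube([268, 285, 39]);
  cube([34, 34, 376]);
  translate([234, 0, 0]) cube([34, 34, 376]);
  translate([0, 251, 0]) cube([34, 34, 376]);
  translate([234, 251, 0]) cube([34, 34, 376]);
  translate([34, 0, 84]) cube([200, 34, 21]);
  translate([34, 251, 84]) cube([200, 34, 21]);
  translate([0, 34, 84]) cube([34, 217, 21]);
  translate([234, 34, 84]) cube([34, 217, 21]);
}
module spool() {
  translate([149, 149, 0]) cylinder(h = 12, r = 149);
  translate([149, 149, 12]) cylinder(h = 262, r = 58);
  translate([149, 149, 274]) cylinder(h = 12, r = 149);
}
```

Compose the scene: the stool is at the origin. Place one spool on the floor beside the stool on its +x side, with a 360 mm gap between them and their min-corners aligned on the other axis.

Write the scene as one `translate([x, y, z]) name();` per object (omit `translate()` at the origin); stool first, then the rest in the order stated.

stool();
translate([628, 0, 0]) spool();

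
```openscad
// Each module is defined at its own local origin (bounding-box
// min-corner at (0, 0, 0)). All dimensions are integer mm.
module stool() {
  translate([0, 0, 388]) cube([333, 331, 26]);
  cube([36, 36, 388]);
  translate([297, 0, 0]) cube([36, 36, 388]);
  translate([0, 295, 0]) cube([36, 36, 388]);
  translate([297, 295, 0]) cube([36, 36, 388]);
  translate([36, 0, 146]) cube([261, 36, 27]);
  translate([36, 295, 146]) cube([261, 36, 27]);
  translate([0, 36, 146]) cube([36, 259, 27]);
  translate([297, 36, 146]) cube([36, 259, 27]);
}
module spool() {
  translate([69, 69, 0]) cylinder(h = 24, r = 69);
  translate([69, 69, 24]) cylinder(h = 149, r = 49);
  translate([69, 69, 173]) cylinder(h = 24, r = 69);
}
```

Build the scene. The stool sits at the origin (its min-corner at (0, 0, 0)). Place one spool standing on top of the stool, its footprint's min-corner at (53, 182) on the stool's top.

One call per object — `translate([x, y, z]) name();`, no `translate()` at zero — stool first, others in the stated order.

stool();
translate([53, 182, 414]) spool();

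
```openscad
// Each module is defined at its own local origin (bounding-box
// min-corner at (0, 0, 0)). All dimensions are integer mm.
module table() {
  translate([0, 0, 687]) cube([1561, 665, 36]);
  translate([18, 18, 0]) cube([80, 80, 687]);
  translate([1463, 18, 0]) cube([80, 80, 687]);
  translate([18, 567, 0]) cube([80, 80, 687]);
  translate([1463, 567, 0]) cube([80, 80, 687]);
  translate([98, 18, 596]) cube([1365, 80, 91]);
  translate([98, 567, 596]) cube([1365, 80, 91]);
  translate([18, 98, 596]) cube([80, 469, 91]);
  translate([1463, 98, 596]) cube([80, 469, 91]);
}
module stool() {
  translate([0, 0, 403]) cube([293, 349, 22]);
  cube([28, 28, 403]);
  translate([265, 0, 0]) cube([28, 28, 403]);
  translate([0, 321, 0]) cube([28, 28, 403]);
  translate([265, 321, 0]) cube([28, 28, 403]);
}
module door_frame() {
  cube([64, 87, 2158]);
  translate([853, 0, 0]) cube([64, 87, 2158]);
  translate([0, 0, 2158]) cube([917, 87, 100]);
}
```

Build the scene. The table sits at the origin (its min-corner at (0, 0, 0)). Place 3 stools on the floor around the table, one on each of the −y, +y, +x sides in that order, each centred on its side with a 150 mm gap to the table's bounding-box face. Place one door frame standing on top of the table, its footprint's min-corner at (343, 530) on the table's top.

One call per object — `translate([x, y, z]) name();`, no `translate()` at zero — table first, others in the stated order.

table();
translate([634, -499, 0]) stool();
translate([634, 815, 0]) stool();
translate([1711, 158, 0]) stool();
translate([343, 530, 723]) door_frame();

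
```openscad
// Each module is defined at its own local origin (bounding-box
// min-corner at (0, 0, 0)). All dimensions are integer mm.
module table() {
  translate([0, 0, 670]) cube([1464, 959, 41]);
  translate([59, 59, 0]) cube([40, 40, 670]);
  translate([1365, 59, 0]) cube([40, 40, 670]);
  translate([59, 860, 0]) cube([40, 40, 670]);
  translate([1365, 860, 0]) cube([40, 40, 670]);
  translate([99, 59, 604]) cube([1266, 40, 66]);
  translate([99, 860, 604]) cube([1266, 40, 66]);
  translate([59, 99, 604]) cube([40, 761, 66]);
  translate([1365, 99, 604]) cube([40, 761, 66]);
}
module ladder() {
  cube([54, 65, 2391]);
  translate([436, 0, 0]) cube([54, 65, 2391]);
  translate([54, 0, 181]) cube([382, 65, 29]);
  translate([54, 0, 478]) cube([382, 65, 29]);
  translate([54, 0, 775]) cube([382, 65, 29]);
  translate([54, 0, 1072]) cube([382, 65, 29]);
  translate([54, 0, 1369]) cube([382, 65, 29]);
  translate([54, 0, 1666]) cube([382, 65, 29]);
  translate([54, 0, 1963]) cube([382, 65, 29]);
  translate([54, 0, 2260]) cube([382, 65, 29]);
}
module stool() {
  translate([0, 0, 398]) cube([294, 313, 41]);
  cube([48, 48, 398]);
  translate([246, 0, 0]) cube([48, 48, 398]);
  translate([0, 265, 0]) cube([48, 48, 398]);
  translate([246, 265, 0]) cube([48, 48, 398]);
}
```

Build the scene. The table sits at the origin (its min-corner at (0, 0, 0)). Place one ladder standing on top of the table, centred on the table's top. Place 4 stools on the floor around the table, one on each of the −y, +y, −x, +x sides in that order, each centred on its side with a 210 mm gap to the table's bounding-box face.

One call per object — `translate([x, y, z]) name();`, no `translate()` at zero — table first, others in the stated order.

table();
translate([487, 447, 711]) ladder();
translate([585, -523, 0]) stool();
translate([585, 1169, 0]) stool();
translate([-504, 323, 0]) stool();
translate([1674, 323, 0]) stool();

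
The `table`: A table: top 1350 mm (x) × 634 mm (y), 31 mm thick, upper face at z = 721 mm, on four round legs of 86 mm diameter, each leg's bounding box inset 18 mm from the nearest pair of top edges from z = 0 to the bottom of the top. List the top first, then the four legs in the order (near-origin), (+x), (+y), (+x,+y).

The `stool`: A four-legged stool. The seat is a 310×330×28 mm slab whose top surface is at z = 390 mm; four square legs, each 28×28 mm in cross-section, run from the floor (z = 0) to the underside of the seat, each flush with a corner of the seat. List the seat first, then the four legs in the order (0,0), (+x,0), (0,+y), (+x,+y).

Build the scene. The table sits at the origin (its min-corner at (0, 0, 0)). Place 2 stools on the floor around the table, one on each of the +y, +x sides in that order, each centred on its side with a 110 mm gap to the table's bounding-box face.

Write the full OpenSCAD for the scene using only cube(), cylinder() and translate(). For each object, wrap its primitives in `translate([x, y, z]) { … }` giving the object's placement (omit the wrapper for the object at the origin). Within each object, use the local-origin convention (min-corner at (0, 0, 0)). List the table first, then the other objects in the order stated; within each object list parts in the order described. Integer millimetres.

translate([0, 0, 690]) cube([1350, 634, 31]);
translate([61, 61, 0]) cylinder(h = 690, r = 43);
translate([1289, 61, 0]) cylinder(h = 690, r = 43);
translate([61, 573, 0]) cylinder(h = 690, r = 43);
translate([1289, 573, 0]) cylinder(h = 690, r = 43);
translate([520, 744, 0]) {
  translate([0, 0, 362]) cube([310, 330, 28]);
  cube([28, 28, 362]);
  translate([282, 0, 0]) cube([28, 28, 362]);
  translate([0, 302, 0]) cube([28, 28, 362]);
  translate([282, 302, 0]) cube([28, 28, 362]);
}
translate([1460, 152, 0]) {
  translate([0, 0, 362]) cube([310, 330, 28]);
  cube([28, 28, 362]);
  translate([282, 0, 0]) cube([28, 28, 362]);
  translate([0, 302, 0]) cube([28, 28, 362]);
  translate([282, 302, 0]) cube([28, 28, 362]);
}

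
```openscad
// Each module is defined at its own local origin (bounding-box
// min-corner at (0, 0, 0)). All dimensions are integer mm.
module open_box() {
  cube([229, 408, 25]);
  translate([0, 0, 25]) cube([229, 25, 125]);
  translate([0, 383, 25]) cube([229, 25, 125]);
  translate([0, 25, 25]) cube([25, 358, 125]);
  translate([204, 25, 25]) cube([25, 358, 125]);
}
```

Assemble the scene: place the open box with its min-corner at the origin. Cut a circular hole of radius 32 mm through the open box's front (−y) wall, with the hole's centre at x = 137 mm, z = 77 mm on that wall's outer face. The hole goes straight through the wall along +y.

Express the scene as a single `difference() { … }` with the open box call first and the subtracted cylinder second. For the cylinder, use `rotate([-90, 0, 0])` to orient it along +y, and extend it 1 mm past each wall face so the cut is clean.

difference() {
  open_box();
  translate([137, -1, 77]) rotate([-90, 0, 0]) cylinder(h = 27, r = 32);
}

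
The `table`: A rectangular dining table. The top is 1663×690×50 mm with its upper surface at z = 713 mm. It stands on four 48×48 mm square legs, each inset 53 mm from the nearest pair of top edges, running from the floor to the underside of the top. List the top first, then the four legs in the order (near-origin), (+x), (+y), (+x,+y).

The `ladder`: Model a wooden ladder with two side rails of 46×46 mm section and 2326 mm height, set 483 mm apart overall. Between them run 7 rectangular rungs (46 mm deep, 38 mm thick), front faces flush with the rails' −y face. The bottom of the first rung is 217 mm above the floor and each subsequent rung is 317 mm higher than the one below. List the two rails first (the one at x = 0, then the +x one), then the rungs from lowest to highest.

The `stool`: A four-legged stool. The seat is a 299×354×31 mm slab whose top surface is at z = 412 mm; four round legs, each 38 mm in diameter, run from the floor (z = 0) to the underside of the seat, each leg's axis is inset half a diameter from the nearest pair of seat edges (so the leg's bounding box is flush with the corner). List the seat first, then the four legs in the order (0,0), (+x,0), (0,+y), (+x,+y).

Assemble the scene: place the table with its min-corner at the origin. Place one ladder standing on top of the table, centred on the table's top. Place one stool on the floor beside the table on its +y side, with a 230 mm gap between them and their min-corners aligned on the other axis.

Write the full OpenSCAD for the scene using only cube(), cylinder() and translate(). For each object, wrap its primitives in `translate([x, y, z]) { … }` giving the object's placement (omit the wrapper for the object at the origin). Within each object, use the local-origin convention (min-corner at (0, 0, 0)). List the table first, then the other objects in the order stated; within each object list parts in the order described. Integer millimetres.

translate([0, 0, 663]) cube([1663, 690, 50]);
translate([53, 53, 0]) cube([48, 48, 663]);
translate([1562, 53, 0]) cube([48, 48, 663]);
translate([53, 589, 0]) cube([48, 48, 663]);
translate([1562, 589, 0]) cube([48, 48, 663]);
translate([590, 322, 713]) {
  cube([46, 46, 2326]);
  translate([437, 0, 0]) cube([46, 46, 2326]);
  translate([46, 0, 217]) cube([391, 46, 38]);
  translate([46, 0, 534]) cube([391, 46, 38]);
  translate([46, 0, 851]) cube([391, 46, 38]);
  translate([46, 0, 1168]) cube([391, 46, 38]);
  translate([46, 0, 1485]) cube([391, 46, 38]);
  translate([46, 0, 1802]) cube([391, 46, 38]);
  translate([46, 0, 2119]) cube([391, 46, 38]);
}
translate([0, 920, 0]) {
  translate([0, 0, 381]) cube([299, 354, 31]);
  translate([19, 19, 0]) cylinder(h = 381, r = 19);
  translate([280, 19, 0]) cylinder(h = 381, r = 19);
  translate([19, 335, 0]) cylinder(h = 381, r = 19);
  translate([280, 335, 0]) cylinder(h = 381, r = 19);
}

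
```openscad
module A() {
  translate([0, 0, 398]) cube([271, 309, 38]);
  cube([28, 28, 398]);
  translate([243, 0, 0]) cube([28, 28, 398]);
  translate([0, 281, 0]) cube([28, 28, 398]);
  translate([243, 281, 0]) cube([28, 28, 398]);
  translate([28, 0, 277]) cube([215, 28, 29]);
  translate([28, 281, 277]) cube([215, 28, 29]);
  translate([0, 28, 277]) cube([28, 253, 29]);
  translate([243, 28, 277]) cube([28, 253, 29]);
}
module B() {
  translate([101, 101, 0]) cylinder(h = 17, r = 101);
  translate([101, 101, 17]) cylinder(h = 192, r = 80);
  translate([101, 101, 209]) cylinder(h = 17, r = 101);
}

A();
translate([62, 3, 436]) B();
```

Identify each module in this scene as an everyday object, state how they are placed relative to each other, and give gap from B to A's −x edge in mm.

A is a stool. B is a spool. The spool is on top of the stool. The gap from the spool to the stool's −x edge is 62 mm.

The spool's min-x is at 62; the stool's min-x is 0; gap = 62 mm.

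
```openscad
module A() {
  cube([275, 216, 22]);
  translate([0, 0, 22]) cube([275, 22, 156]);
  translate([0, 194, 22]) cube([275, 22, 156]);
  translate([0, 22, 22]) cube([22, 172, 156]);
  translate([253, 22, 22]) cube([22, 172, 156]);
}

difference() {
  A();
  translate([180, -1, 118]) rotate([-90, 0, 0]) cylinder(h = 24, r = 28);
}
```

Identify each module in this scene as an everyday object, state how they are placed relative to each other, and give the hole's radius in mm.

A is an open box. The open box has a circular hole through its front wall. The hole's radius is 28 mm.

The subtracted cylinder has r = 28 mm.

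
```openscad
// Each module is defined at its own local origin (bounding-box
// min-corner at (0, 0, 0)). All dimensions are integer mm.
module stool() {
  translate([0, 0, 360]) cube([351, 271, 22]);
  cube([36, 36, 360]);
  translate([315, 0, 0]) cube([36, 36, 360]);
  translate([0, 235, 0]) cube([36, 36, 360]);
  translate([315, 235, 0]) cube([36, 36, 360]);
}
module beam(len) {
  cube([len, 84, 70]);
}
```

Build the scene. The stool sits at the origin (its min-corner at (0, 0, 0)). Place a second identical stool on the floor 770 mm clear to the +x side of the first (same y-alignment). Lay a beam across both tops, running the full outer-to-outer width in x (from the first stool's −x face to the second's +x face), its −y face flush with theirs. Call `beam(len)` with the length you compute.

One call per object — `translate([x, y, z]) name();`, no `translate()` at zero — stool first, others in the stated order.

stool();
translate([1121, 0, 0]) stool();
translate([0, 0, 382]) beam(1472);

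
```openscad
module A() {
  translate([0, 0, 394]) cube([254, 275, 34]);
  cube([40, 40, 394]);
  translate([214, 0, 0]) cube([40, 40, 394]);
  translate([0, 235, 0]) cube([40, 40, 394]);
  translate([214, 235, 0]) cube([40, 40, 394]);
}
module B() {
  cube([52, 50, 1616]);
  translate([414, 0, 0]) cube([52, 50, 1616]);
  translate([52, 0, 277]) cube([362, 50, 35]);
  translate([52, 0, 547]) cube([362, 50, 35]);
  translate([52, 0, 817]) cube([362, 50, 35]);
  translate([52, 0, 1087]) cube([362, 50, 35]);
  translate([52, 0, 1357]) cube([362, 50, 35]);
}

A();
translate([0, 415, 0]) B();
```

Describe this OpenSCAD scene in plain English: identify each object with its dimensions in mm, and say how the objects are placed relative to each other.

A is a four-legged stool. The seat is a 254×275×34 mm slab whose top surface is at z = 428 mm; four square legs, each 40×40 mm in cross-section, run from the floor (z = 0) to the underside of the seat, each flush with a corner of the seat.

B is a straight ladder. Two 52×50 mm vertical rails, 1616 mm tall, stand 466 mm apart (outside-to-outside) with their front faces coplanar on the −y side. 5 rungs, each 50 mm deep and 35 mm tall, span between the inner faces of the rails, front faces flush with the rails. The lowest rung's underside is at z = 277 mm and rungs are spaced 270 mm apart (underside to underside).

The ladder is on the floor beside the stool on its +y side.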